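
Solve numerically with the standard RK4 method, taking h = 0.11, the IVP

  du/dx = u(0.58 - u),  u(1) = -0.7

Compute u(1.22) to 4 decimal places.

-0.9516

RK4: k1 = f(x_n, u_n); k2 = f(x_n + h/2, u_n + (h/2)·k1); k3 = f(x_n + h/2, u_n + (h/2)·k2); k4 = f(x_n + h, u_n + h·k3); u_{n+1} = u_n + (h/6)·(k1 + 2k2 + 2k3 + k4).
x=1.000000, u=-0.700000:
  k1 = f(1.000000, -0.700000) = -0.896000
  k2 = f(1.055000, -0.749280) = -0.996003
  k3 = f(1.055000, -0.754780) = -1.007466
  k4 = f(1.110000, -0.810821) = -1.127707
  u ← -0.700000 + (0.11/6)·(k1 + 2k2 + 2k3 + k4) = -0.810562
x=1.110000, u=-0.810562:
  k1 = f(1.110000, -0.810562) = -1.127136
  k2 = f(1.165000, -0.872554) = -1.267433
  k3 = f(1.165000, -0.880271) = -1.285433
  k4 = f(1.220000, -0.951959) = -1.458363
  u ← -0.810562 + (0.11/6)·(k1 + 2k2 + 2k3 + k4) = -0.951568
u(1.22) ≈ -0.9516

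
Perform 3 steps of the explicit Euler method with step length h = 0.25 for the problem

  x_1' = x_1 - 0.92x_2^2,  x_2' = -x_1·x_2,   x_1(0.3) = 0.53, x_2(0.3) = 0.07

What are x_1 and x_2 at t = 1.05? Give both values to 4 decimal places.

Euler on (x_1,x_2): x_1_{n+1} = x_1_n + h·x_1', x_2_{n+1} = x_2_n + h·x_2'.
0.300000: (0.530000, 0.070000); f=(0.525492, -0.037100) → (0.661373, 0.060725)
0.550000: (0.661373, 0.060725); f=(0.657980, -0.040162) → (0.825868, 0.050685)
0.800000: (0.825868, 0.050685); f=(0.823505, -0.041859) → (1.031744, 0.040220)
(x_1(1.05), x_2(1.05)) ≈ (1.0317, 0.0402)

1.0317, 0.0402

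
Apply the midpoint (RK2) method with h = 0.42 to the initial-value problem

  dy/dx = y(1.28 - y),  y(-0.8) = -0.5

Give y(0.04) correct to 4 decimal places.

Midpoint: k1 = f(x_n, y_n); k2 = f(x_n + h/2, y_n + (h/2)·k1); y_{n+1} = y_n + h·k2.
x=-0.800000, y=-0.500000:
  k1 = f(-0.800000, -0.500000) = -0.890000
  k2 = f(-0.590000, -0.686900) = -1.351064
  y ← -0.500000 + 0.42·(-1.351064) = -1.067447
x=-0.380000, y=-1.067447:
  k1 = f(-0.380000, -1.067447) = -2.505774
  k2 = f(-0.170000, -1.593659) = -4.579634
  y ← -1.067447 + 0.42·(-4.579634) = -2.990893
y(0.04) ≈ -2.9909

-2.9909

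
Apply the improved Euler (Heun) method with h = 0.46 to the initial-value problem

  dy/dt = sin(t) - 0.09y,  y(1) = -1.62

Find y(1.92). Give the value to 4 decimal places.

-0.6587

Heun: k1 = f(t_n, y_n); k2 = f(t_n + h, y_n + h·k1); y_{n+1} = y_n + (h/2)·(k1 + k2).
t=1.000000, y=-1.620000:
  k1 = f(1.000000, -1.620000) = 0.987271
  k2 = f(1.460000, -1.165855) = 1.098795
  y ← -1.620000 + (0.46/2)·(0.987271 + 1.098795) = -1.140205
t=1.460000, y=-1.140205:
  k1 = f(1.460000, -1.140205) = 1.096487
  k2 = f(1.920000, -0.635821) = 0.996869
  y ← -1.140205 + (0.46/2)·(1.096487 + 0.996869) = -0.658733
y(1.92) ≈ -0.6587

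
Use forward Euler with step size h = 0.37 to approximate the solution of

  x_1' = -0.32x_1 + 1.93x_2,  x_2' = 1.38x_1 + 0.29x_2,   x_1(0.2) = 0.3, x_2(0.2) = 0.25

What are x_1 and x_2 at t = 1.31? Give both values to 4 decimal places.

Euler on (x_1,x_2): x_1_{n+1} = x_1_n + h·x_1', x_2_{n+1} = x_2_n + h·x_2'.
0.200000: (0.300000, 0.250000); f=(0.386500, 0.486500) → (0.443005, 0.430005)
0.570000: (0.443005, 0.430005); f=(0.688148, 0.736048) → (0.697620, 0.702343)
0.940000: (0.697620, 0.702343); f=(1.132283, 1.166395) → (1.116565, 1.133909)
(x_1(1.31), x_2(1.31)) ≈ (1.1166, 1.1339)

1.1166, 1.1339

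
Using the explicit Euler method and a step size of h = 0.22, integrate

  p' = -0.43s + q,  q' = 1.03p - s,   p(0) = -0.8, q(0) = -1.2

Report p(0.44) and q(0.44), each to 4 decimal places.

Euler on (p,q): p_{n+1} = p_n + h·p', q_{n+1} = q_n + h·q'.
0.000000: (-0.800000, -1.200000); f=(-1.200000, -0.824000) → (-1.064000, -1.381280)
0.220000: (-1.064000, -1.381280); f=(-1.475880, -1.315920) → (-1.388694, -1.670782)
(p(0.44), q(0.44)) ≈ (-1.3887, -1.6708)

-1.3887, -1.6708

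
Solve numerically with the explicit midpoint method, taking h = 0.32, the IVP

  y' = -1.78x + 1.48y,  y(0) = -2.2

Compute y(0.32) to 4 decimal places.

-3.5798

Midpoint: k1 = f(x_n, y_n); k2 = f(x_n + h/2, y_n + (h/2)·k1); y_{n+1} = y_n + h·k2.
x=0.000000, y=-2.200000:
  k1 = f(0.000000, -2.200000) = -3.256000
  k2 = f(0.160000, -2.720960) = -4.311821
  y ← -2.200000 + 0.32·(-4.311821) = -3.579783
y(0.32) ≈ -3.5798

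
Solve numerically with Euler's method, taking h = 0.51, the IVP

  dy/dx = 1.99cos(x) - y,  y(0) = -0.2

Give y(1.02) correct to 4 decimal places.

1.3350

Euler: y_{n+1} = y_n + h·f(x_n, y_n).
x=0.000000, y=-0.200000: f=2.190000 → y ← -0.200000 + 0.51·2.190000 = 0.916900
x=0.510000, y=0.916900: f=0.819862 → y ← 0.916900 + 0.51·0.819862 = 1.335029
y(1.02) ≈ 1.3350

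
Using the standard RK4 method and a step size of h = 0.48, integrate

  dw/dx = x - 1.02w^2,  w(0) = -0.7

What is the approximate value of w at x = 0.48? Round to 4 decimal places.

RK4: k1 = f(x_n, w_n); k2 = f(x_n + h/2, w_n + (h/2)·k1); k3 = f(x_n + h/2, w_n + (h/2)·k2); k4 = f(x_n + h, w_n + h·k3); w_{n+1} = w_n + (h/6)·(k1 + 2k2 + 2k3 + k4).
x=0.000000, w=-0.700000:
  k1 = f(0.000000, -0.700000) = -0.499800
  k2 = f(0.240000, -0.819952) = -0.445768
  k3 = f(0.240000, -0.806984) = -0.424248
  k4 = f(0.480000, -0.903639) = -0.352895
  w ← -0.700000 + (0.48/6)·(k1 + 2k2 + 2k3 + k4) = -0.907418
w(0.48) ≈ -0.9074

-0.9074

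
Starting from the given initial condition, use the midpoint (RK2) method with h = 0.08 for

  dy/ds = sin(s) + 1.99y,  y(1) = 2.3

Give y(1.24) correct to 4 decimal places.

3.9749

Midpoint: k1 = f(s_n, y_n); k2 = f(s_n + h/2, y_n + (h/2)·k1); y_{n+1} = y_n + h·k2.
s=1.000000, y=2.300000:
  k1 = f(1.000000, 2.300000) = 5.418471
  k2 = f(1.040000, 2.516739) = 5.870715
  y ← 2.300000 + 0.08·5.870715 = 2.769657
s=1.080000, y=2.769657:
  k1 = f(1.080000, 2.769657) = 6.393576
  k2 = f(1.120000, 3.025400) = 6.920647
  y ← 2.769657 + 0.08·6.920647 = 3.323309
s=1.160000, y=3.323309:
  k1 = f(1.160000, 3.323309) = 7.530188
  k2 = f(1.200000, 3.624516) = 8.144827
  y ← 3.323309 + 0.08·8.144827 = 3.974895
y(1.24) ≈ 3.9749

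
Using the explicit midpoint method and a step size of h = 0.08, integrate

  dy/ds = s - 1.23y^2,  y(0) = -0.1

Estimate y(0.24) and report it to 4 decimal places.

Midpoint: k1 = f(s_n, y_n); k2 = f(s_n + h/2, y_n + (h/2)·k1); y_{n+1} = y_n + h·k2.
s=0.000000, y=-0.100000:
  k1 = f(0.000000, -0.100000) = -0.012300
  k2 = f(0.040000, -0.100492) = 0.027579
  y ← -0.100000 + 0.08·0.027579 = -0.097794
s=0.080000, y=-0.097794:
  k1 = f(0.080000, -0.097794) = 0.068237
  k2 = f(0.120000, -0.095064) = 0.108884
  y ← -0.097794 + 0.08·0.108884 = -0.089083
s=0.160000, y=-0.089083:
  k1 = f(0.160000, -0.089083) = 0.150239
  k2 = f(0.200000, -0.083073) = 0.191512
  y ← -0.089083 + 0.08·0.191512 = -0.073762
y(0.24) ≈ -0.0738

-0.0738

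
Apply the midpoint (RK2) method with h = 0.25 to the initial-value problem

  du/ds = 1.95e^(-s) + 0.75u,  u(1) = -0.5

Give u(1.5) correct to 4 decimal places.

Midpoint: k1 = f(s_n, u_n); k2 = f(s_n + h/2, u_n + (h/2)·k1); u_{n+1} = u_n + h·k2.
s=1.000000, u=-0.500000:
  k1 = f(1.000000, -0.500000) = 0.342365
  k2 = f(1.125000, -0.457204) = 0.290169
  u ← -0.500000 + 0.25·0.290169 = -0.427458
s=1.250000, u=-0.427458:
  k1 = f(1.250000, -0.427458) = 0.238091
  k2 = f(1.375000, -0.397696) = 0.194765
  u ← -0.427458 + 0.25·0.194765 = -0.378767
u(1.5) ≈ -0.3788

-0.3788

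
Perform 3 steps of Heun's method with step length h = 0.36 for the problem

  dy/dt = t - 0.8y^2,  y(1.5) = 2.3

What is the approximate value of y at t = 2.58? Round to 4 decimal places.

1.7849

Heun: k1 = f(t_n, y_n); k2 = f(t_n + h, y_n + h·k1); y_{n+1} = y_n + (h/2)·(k1 + k2).
t=1.500000, y=2.300000:
  k1 = f(1.500000, 2.300000) = -2.732000
  k2 = f(1.860000, 1.316480) = 0.473504
  y ← 2.300000 + (0.36/2)·(-2.732000 + 0.473504) = 1.893471
t=1.860000, y=1.893471:
  k1 = f(1.860000, 1.893471) = -1.008185
  k2 = f(2.220000, 1.530524) = 0.345997
  y ← 1.893471 + (0.36/2)·(-1.008185 + 0.345997) = 1.774277
t=2.220000, y=1.774277:
  k1 = f(2.220000, 1.774277) = -0.298447
  k2 = f(2.580000, 1.666836) = 0.357326
  y ← 1.774277 + (0.36/2)·(-0.298447 + 0.357326) = 1.784875
y(2.58) ≈ 1.7849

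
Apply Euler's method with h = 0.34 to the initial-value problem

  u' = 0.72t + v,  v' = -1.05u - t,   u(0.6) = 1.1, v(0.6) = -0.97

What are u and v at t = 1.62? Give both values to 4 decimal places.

Euler on (u,v): u_{n+1} = u_n + h·u', v_{n+1} = v_n + h·v'.
0.600000: (1.100000, -0.970000); f=(-0.538000, -1.755000) → (0.917080, -1.566700)
0.940000: (0.917080, -1.566700); f=(-0.889900, -1.902934) → (0.614514, -2.213698)
1.280000: (0.614514, -2.213698); f=(-1.292098, -1.925240) → (0.175201, -2.868279)
(u(1.62), v(1.62)) ≈ (0.1752, -2.8683)

0.1752, -2.8683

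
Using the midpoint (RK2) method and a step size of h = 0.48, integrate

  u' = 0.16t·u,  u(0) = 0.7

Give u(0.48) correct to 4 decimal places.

0.7129

Midpoint: k1 = f(t_n, u_n); k2 = f(t_n + h/2, u_n + (h/2)·k1); u_{n+1} = u_n + h·k2.
t=0.000000, u=0.700000:
  k1 = f(0.000000, 0.700000) = 0.000000
  k2 = f(0.240000, 0.700000) = 0.026880
  u ← 0.700000 + 0.48·0.026880 = 0.712902
u(0.48) ≈ 0.7129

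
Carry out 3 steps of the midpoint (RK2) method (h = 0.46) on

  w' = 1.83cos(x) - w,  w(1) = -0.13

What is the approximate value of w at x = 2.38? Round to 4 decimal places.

-0.4343

Midpoint: k1 = f(x_n, w_n); k2 = f(x_n + h/2, w_n + (h/2)·k1); w_{n+1} = w_n + h·k2.
x=1.000000, w=-0.130000:
  k1 = f(1.000000, -0.130000) = 1.118753
  k2 = f(1.230000, 0.127313) = 0.484342
  w ← -0.130000 + 0.46·0.484342 = 0.092797
x=1.460000, w=0.092797:
  k1 = f(1.460000, 0.092797) = 0.109545
  k2 = f(1.690000, 0.117993) = -0.335619
  w ← 0.092797 + 0.46·(-0.335619) = -0.061588
x=1.920000, w=-0.061588:
  k1 = f(1.920000, -0.061588) = -0.564546
  k2 = f(2.150000, -0.191433) = -0.810231
  w ← -0.061588 + 0.46·(-0.810231) = -0.434294
w(2.38) ≈ -0.4343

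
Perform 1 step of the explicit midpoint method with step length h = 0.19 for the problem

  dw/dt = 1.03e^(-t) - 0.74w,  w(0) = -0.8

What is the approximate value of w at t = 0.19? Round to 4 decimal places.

Midpoint: k1 = f(t_n, w_n); k2 = f(t_n + h/2, w_n + (h/2)·k1); w_{n+1} = w_n + h·k2.
t=0.000000, w=-0.800000:
  k1 = f(0.000000, -0.800000) = 1.622000
  k2 = f(0.095000, -0.645910) = 1.414628
  w ← -0.800000 + 0.19·1.414628 = -0.531221
w(0.19) ≈ -0.5312

-0.5312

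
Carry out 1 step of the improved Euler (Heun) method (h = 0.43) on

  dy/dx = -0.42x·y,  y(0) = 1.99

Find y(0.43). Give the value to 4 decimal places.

1.9127

Heun: k1 = f(x_n, y_n); k2 = f(x_n + h, y_n + h·k1); y_{n+1} = y_n + (h/2)·(k1 + k2).
x=0.000000, y=1.990000:
  k1 = f(0.000000, 1.990000) = 0.000000
  k2 = f(0.430000, 1.990000) = -0.359394
  y ← 1.990000 + (0.43/2)·(0.000000 + (-0.359394)) = 1.912730
y(0.43) ≈ 1.9127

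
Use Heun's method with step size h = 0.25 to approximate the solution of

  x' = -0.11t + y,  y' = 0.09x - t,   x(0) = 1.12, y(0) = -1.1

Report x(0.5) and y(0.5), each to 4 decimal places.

Heun on (x,y): k1 = f(t_n, state_n); k2 = f(t_n + h, state_n + h·k1); state_{n+1} = state_n + (h/2)·(k1 + k2).
0.000000: (1.120000, -1.100000)
  k1 = (-1.100000, 0.100800)
  predictor → (0.845000, -1.074800)
  k2 = (-1.102300, -0.173950)
  → (0.844713, -1.109144)
0.250000: (0.844713, -1.109144)
  k1 = (-1.136644, -0.173976)
  predictor → (0.560552, -1.152638)
  k2 = (-1.207638, -0.449550)
  → (0.551677, -1.187085)
(x(0.5), y(0.5)) ≈ (0.5517, -1.1871)

0.5517, -1.1871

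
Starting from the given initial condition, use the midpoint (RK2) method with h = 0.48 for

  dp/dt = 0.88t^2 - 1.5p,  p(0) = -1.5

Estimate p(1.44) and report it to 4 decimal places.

0.3392

Midpoint: k1 = f(t_n, p_n); k2 = f(t_n + h/2, p_n + (h/2)·k1); p_{n+1} = p_n + h·k2.
t=0.000000, p=-1.500000:
  k1 = f(0.000000, -1.500000) = 2.250000
  k2 = f(0.240000, -0.960000) = 1.490688
  p ← -1.500000 + 0.48·1.490688 = -0.784470
t=0.480000, p=-0.784470:
  k1 = f(0.480000, -0.784470) = 1.379457
  k2 = f(0.720000, -0.453400) = 1.136292
  p ← -0.784470 + 0.48·1.136292 = -0.239049
t=0.960000, p=-0.239049:
  k1 = f(0.960000, -0.239049) = 1.169582
  k2 = f(1.200000, 0.041650) = 1.204725
  p ← -0.239049 + 0.48·1.204725 = 0.339218
p(1.44) ≈ 0.3392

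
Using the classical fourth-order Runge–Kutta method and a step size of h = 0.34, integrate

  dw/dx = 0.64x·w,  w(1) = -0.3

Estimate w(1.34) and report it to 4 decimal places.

-0.3870

RK4: k1 = f(x_n, w_n); k2 = f(x_n + h/2, w_n + (h/2)·k1); k3 = f(x_n + h/2, w_n + (h/2)·k2); k4 = f(x_n + h, w_n + h·k3); w_{n+1} = w_n + (h/6)·(k1 + 2k2 + 2k3 + k4).
x=1.000000, w=-0.300000:
  k1 = f(1.000000, -0.300000) = -0.192000
  k2 = f(1.170000, -0.332640) = -0.249081
  k3 = f(1.170000, -0.342344) = -0.256347
  k4 = f(1.340000, -0.387158) = -0.332027
  w ← -0.300000 + (0.34/6)·(k1 + 2k2 + 2k3 + k4) = -0.386977
w(1.34) ≈ -0.3870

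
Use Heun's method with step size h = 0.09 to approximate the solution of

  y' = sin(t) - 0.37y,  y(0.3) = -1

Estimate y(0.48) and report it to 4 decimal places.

-0.8693

Heun: k1 = f(t_n, y_n); k2 = f(t_n + h, y_n + h·k1); y_{n+1} = y_n + (h/2)·(k1 + k2).
t=0.300000, y=-1.000000:
  k1 = f(0.300000, -1.000000) = 0.665520
  k2 = f(0.390000, -0.940103) = 0.728027
  y ← -1.000000 + (0.09/2)·(0.665520 + 0.728027) = -0.937290
t=0.390000, y=-0.937290:
  k1 = f(0.390000, -0.937290) = 0.726986
  k2 = f(0.480000, -0.871862) = 0.784368
  y ← -0.937290 + (0.09/2)·(0.726986 + 0.784368) = -0.869279
y(0.48) ≈ -0.8693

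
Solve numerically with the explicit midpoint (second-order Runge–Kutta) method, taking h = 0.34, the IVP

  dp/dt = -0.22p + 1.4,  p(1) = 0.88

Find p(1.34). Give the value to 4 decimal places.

1.2748

Midpoint: k1 = f(t_n, p_n); k2 = f(t_n + h/2, p_n + (h/2)·k1); p_{n+1} = p_n + h·k2.
t=1.000000, p=0.880000:
  k1 = f(1.000000, 0.880000) = 1.206400
  k2 = f(1.170000, 1.085088) = 1.161281
  p ← 0.880000 + 0.34·1.161281 = 1.274835
p(1.34) ≈ 1.2748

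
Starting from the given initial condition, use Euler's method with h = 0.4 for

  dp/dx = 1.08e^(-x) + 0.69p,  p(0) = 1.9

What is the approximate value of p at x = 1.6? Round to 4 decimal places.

Euler: p_{n+1} = p_n + h·f(x_n, p_n).
x=0.000000, p=1.900000: f=2.391000 → p ← 1.900000 + 0.4·2.391000 = 2.856400
x=0.400000, p=2.856400: f=2.694862 → p ← 2.856400 + 0.4·2.694862 = 3.934345
x=0.800000, p=3.934345: f=3.199973 → p ← 3.934345 + 0.4·3.199973 = 5.214334
x=1.200000, p=5.214334: f=3.923180 → p ← 5.214334 + 0.4·3.923180 = 6.783606
p(1.6) ≈ 6.7836

6.7836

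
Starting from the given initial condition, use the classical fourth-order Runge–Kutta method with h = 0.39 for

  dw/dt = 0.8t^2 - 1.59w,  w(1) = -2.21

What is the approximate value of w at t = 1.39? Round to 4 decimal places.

RK4: k1 = f(t_n, w_n); k2 = f(t_n + h/2, w_n + (h/2)·k1); k3 = f(t_n + h/2, w_n + (h/2)·k2); k4 = f(t_n + h, w_n + h·k3); w_{n+1} = w_n + (h/6)·(k1 + 2k2 + 2k3 + k4).
t=1.000000, w=-2.210000:
  k1 = f(1.000000, -2.210000) = 4.313900
  k2 = f(1.195000, -1.368789) = 3.318795
  k3 = f(1.195000, -1.562835) = 3.627328
  k4 = f(1.390000, -0.795342) = 2.810274
  w ← -2.210000 + (0.39/6)·(k1 + 2k2 + 2k3 + k4) = -0.843933
w(1.39) ≈ -0.8439

-0.8439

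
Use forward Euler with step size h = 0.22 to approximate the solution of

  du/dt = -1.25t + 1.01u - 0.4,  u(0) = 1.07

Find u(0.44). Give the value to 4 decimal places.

Euler: u_{n+1} = u_n + h·f(t_n, u_n).
t=0.000000, u=1.070000: f=0.680700 → u ← 1.070000 + 0.22·0.680700 = 1.219754
t=0.220000, u=1.219754: f=0.556952 → u ← 1.219754 + 0.22·0.556952 = 1.342283
u(0.44) ≈ 1.3423

1.3423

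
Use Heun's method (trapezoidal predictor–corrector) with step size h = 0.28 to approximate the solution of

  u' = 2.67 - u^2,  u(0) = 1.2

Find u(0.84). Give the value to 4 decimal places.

Heun: k1 = f(s_n, u_n); k2 = f(s_n + h, u_n + h·k1); u_{n+1} = u_n + (h/2)·(k1 + k2).
s=0.000000, u=1.200000:
  k1 = f(0.000000, 1.200000) = 1.230000
  k2 = f(0.280000, 1.544400) = 0.284829
  u ← 1.200000 + (0.28/2)·(1.230000 + 0.284829) = 1.412076
s=0.280000, u=1.412076:
  k1 = f(0.280000, 1.412076) = 0.676041
  k2 = f(0.560000, 1.601368) = 0.105622
  u ← 1.412076 + (0.28/2)·(0.676041 + 0.105622) = 1.521509
s=0.560000, u=1.521509:
  k1 = f(0.560000, 1.521509) = 0.355011
  k2 = f(0.840000, 1.620912) = 0.042645
  u ← 1.521509 + (0.28/2)·(0.355011 + 0.042645) = 1.577181
u(0.84) ≈ 1.5772

1.5772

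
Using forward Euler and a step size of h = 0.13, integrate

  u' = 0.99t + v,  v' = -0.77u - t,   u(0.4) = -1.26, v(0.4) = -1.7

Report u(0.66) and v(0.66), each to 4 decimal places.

Euler on (u,v): u_{n+1} = u_n + h·u', v_{n+1} = v_n + h·v'.
0.400000: (-1.260000, -1.700000); f=(-1.304000, 0.570200) → (-1.429520, -1.625874)
0.530000: (-1.429520, -1.625874); f=(-1.101174, 0.570730) → (-1.572673, -1.551679)
(u(0.66), v(0.66)) ≈ (-1.5727, -1.5517)

-1.5727, -1.5517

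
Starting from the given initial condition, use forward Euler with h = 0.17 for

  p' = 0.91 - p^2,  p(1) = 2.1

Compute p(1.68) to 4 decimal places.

Euler: p_{n+1} = p_n + h·f(x_n, p_n).
x=1.000000, p=2.100000: f=-3.500000 → p ← 2.100000 + 0.17·(-3.500000) = 1.505000
x=1.170000, p=1.505000: f=-1.355025 → p ← 1.505000 + 0.17·(-1.355025) = 1.274646
x=1.340000, p=1.274646: f=-0.714722 → p ← 1.274646 + 0.17·(-0.714722) = 1.153143
x=1.510000, p=1.153143: f=-0.419739 → p ← 1.153143 + 0.17·(-0.419739) = 1.081787
p(1.68) ≈ 1.0818

1.0818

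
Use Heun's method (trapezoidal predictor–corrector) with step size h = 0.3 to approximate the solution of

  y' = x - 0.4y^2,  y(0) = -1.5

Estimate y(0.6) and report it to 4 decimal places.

Heun: k1 = f(x_n, y_n); k2 = f(x_n + h, y_n + h·k1); y_{n+1} = y_n + (h/2)·(k1 + k2).
x=0.000000, y=-1.500000:
  k1 = f(0.000000, -1.500000) = -0.900000
  k2 = f(0.300000, -1.770000) = -0.953160
  y ← -1.500000 + (0.3/2)·(-0.900000 + (-0.953160)) = -1.777974
x=0.300000, y=-1.777974:
  k1 = f(0.300000, -1.777974) = -0.964477
  k2 = f(0.600000, -2.067317) = -1.109520
  y ← -1.777974 + (0.3/2)·(-0.964477 + (-1.109520)) = -2.089073
y(0.6) ≈ -2.0891

-2.0891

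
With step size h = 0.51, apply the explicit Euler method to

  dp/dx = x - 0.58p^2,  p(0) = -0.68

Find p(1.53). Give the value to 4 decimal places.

Euler: p_{n+1} = p_n + h·f(x_n, p_n).
x=0.000000, p=-0.680000: f=-0.268192 → p ← -0.680000 + 0.51·(-0.268192) = -0.816778
x=0.510000, p=-0.816778: f=0.123067 → p ← -0.816778 + 0.51·0.123067 = -0.754014
x=1.020000, p=-0.754014: f=0.690249 → p ← -0.754014 + 0.51·0.690249 = -0.401987
p(1.53) ≈ -0.4020

-0.4020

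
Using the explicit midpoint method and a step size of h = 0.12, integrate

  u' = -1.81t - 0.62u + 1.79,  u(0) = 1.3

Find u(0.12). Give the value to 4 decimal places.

1.4007

Midpoint: k1 = f(t_n, u_n); k2 = f(t_n + h/2, u_n + (h/2)·k1); u_{n+1} = u_n + h·k2.
t=0.000000, u=1.300000:
  k1 = f(0.000000, 1.300000) = 0.984000
  k2 = f(0.060000, 1.359040) = 0.838795
  u ← 1.300000 + 0.12·0.838795 = 1.400655
u(0.12) ≈ 1.4007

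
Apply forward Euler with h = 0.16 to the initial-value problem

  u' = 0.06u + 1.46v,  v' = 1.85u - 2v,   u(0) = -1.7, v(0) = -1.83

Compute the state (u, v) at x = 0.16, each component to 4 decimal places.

Euler on (u,v): u_{n+1} = u_n + h·u', v_{n+1} = v_n + h·v'.
0.000000: (-1.700000, -1.830000); f=(-2.773800, 0.515000) → (-2.143808, -1.747600)
(u(0.16), v(0.16)) ≈ (-2.1438, -1.7476)

-2.1438, -1.7476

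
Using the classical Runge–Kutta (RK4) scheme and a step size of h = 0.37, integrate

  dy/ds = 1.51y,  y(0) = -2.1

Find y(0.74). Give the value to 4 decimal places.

RK4: k1 = f(s_n, y_n); k2 = f(s_n + h/2, y_n + (h/2)·k1); k3 = f(s_n + h/2, y_n + (h/2)·k2); k4 = f(s_n + h, y_n + h·k3); y_{n+1} = y_n + (h/6)·(k1 + 2k2 + 2k3 + k4).
s=0.000000, y=-2.100000:
  k1 = f(0.000000, -2.100000) = -3.171000
  k2 = f(0.185000, -2.686635) = -4.056819
  k3 = f(0.185000, -2.850511) = -4.304272
  k4 = f(0.370000, -3.692581) = -5.575797
  y ← -2.100000 + (0.37/6)·(k1 + 2k2 + 2k3 + k4) = -3.670587
s=0.370000, y=-3.670587:
  k1 = f(0.370000, -3.670587) = -5.542586
  k2 = f(0.555000, -4.695966) = -7.090908
  k3 = f(0.555000, -4.982405) = -7.523432
  k4 = f(0.740000, -6.454257) = -9.745928
  y ← -3.670587 + (0.37/6)·(k1 + 2k2 + 2k3 + k4) = -6.415814
y(0.74) ≈ -6.4158

-6.4158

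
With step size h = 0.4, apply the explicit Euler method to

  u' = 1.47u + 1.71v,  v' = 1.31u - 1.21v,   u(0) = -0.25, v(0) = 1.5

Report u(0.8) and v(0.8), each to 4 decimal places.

1.4387, 0.6614

Euler on (u,v): u_{n+1} = u_n + h·u', v_{n+1} = v_n + h·v'.
0.000000: (-0.250000, 1.500000); f=(2.197500, -2.142500) → (0.629000, 0.643000)
0.400000: (0.629000, 0.643000); f=(2.024160, 0.045960) → (1.438664, 0.661384)
(u(0.8), v(0.8)) ≈ (1.4387, 0.6614)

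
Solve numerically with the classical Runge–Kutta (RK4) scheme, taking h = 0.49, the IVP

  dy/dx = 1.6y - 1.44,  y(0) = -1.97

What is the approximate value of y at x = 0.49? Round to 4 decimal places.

RK4: k1 = f(x_n, y_n); k2 = f(x_n + h/2, y_n + (h/2)·k1); k3 = f(x_n + h/2, y_n + (h/2)·k2); k4 = f(x_n + h, y_n + h·k3); y_{n+1} = y_n + (h/6)·(k1 + 2k2 + 2k3 + k4).
x=0.000000, y=-1.970000:
  k1 = f(0.000000, -1.970000) = -4.592000
  k2 = f(0.245000, -3.095040) = -6.392064
  k3 = f(0.245000, -3.536056) = -7.097689
  k4 = f(0.490000, -5.447868) = -10.156588
  y ← -1.970000 + (0.49/6)·(k1 + 2k2 + 2k3 + k4) = -5.377794
y(0.49) ≈ -5.3778

-5.3778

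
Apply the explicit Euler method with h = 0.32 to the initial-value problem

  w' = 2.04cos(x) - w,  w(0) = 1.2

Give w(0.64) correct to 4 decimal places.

1.6184

Euler: w_{n+1} = w_n + h·f(x_n, w_n).
x=0.000000, w=1.200000: f=0.840000 → w ← 1.200000 + 0.32·0.840000 = 1.468800
x=0.320000, w=1.468800: f=0.467640 → w ← 1.468800 + 0.32·0.467640 = 1.618445
w(0.64) ≈ 1.6184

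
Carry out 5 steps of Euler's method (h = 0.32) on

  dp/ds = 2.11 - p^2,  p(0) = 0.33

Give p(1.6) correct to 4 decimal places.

1.4525

Euler: p_{n+1} = p_n + h·f(s_n, p_n).
s=0.000000, p=0.330000: f=2.001100 → p ← 0.330000 + 0.32·2.001100 = 0.970352
s=0.320000, p=0.970352: f=1.168417 → p ← 0.970352 + 0.32·1.168417 = 1.344245
s=0.640000, p=1.344245: f=0.303004 → p ← 1.344245 + 0.32·0.303004 = 1.441207
s=0.960000, p=1.441207: f=0.032923 → p ← 1.441207 + 0.32·0.032923 = 1.451742
s=1.280000, p=1.451742: f=0.002445 → p ← 1.451742 + 0.32·0.002445 = 1.452524
p(1.6) ≈ 1.4525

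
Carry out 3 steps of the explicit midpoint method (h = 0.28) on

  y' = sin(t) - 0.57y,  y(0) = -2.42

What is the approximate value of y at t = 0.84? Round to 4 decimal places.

Midpoint: k1 = f(t_n, y_n); k2 = f(t_n + h/2, y_n + (h/2)·k1); y_{n+1} = y_n + h·k2.
t=0.000000, y=-2.420000:
  k1 = f(0.000000, -2.420000) = 1.379400
  k2 = f(0.140000, -2.226884) = 1.408867
  y ← -2.420000 + 0.28·1.408867 = -2.025517
t=0.280000, y=-2.025517:
  k1 = f(0.280000, -2.025517) = 1.430900
  k2 = f(0.420000, -1.825191) = 1.448119
  y ← -2.025517 + 0.28·1.448119 = -1.620044
t=0.560000, y=-1.620044:
  k1 = f(0.560000, -1.620044) = 1.454611
  k2 = f(0.700000, -1.416398) = 1.451565
  y ← -1.620044 + 0.28·1.451565 = -1.213606
y(0.84) ≈ -1.2136

-1.2136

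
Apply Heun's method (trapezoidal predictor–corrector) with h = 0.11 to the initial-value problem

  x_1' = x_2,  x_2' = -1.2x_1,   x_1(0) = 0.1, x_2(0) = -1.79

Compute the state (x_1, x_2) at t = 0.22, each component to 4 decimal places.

Heun on (x_1,x_2): k1 = f(t_n, state_n); k2 = f(t_n + h, state_n + h·k1); state_{n+1} = state_n + (h/2)·(k1 + k2).
0.000000: (0.100000, -1.790000)
  k1 = (-1.790000, -0.120000)
  predictor → (-0.096900, -1.803200)
  k2 = (-1.803200, 0.116280)
  → (-0.097626, -1.790205)
0.110000: (-0.097626, -1.790205)
  k1 = (-1.790205, 0.117151)
  predictor → (-0.294549, -1.777318)
  k2 = (-1.777318, 0.353458)
  → (-0.293840, -1.764321)
(x_1(0.22), x_2(0.22)) ≈ (-0.2938, -1.7643)

-0.2938, -1.7643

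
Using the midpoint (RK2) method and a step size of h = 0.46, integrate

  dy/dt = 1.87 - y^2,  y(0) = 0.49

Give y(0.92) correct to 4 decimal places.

Midpoint: k1 = f(t_n, y_n); k2 = f(t_n + h/2, y_n + (h/2)·k1); y_{n+1} = y_n + h·k2.
t=0.000000, y=0.490000:
  k1 = f(0.000000, 0.490000) = 1.629900
  k2 = f(0.230000, 0.864877) = 1.121988
  y ← 0.490000 + 0.46·1.121988 = 1.006114
t=0.460000, y=1.006114:
  k1 = f(0.460000, 1.006114) = 0.857734
  k2 = f(0.690000, 1.203393) = 0.421845
  y ← 1.006114 + 0.46·0.421845 = 1.200163
y(0.92) ≈ 1.2002

1.2002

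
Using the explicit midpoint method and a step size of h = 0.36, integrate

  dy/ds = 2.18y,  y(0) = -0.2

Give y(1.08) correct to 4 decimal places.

-1.8331

Midpoint: k1 = f(s_n, y_n); k2 = f(s_n + h/2, y_n + (h/2)·k1); y_{n+1} = y_n + h·k2.
s=0.000000, y=-0.200000:
  k1 = f(0.000000, -0.200000) = -0.436000
  k2 = f(0.180000, -0.278480) = -0.607086
  y ← -0.200000 + 0.36·(-0.607086) = -0.418551
s=0.360000, y=-0.418551:
  k1 = f(0.360000, -0.418551) = -0.912441
  k2 = f(0.540000, -0.582791) = -1.270483
  y ← -0.418551 + 0.36·(-1.270483) = -0.875925
s=0.720000, y=-0.875925:
  k1 = f(0.720000, -0.875925) = -1.909517
  k2 = f(0.900000, -1.219638) = -2.658811
  y ← -0.875925 + 0.36·(-2.658811) = -1.833097
y(1.08) ≈ -1.8331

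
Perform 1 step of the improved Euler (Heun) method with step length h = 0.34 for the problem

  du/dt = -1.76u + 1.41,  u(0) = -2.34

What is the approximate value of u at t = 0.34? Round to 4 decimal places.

Heun: k1 = f(t_n, u_n); k2 = f(t_n + h, u_n + h·k1); u_{n+1} = u_n + (h/2)·(k1 + k2).
t=0.000000, u=-2.340000:
  k1 = f(0.000000, -2.340000) = 5.528400
  k2 = f(0.340000, -0.460344) = 2.220205
  u ← -2.340000 + (0.34/2)·(5.528400 + 2.220205) = -1.022737
u(0.34) ≈ -1.0227

-1.0227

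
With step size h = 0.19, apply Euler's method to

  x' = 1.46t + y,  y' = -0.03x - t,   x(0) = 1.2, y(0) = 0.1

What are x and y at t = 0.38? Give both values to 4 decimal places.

Euler on (x,y): x_{n+1} = x_n + h·x', y_{n+1} = y_n + h·y'.
0.000000: (1.200000, 0.100000); f=(0.100000, -0.036000) → (1.219000, 0.093160)
0.190000: (1.219000, 0.093160); f=(0.370560, -0.226570) → (1.289406, 0.050112)
(x(0.38), y(0.38)) ≈ (1.2894, 0.0501)

1.2894, 0.0501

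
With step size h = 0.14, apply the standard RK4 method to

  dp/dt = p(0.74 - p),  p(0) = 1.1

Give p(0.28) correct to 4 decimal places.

RK4: k1 = f(t_n, p_n); k2 = f(t_n + h/2, p_n + (h/2)·k1); k3 = f(t_n + h/2, p_n + (h/2)·k2); k4 = f(t_n + h, p_n + h·k3); p_{n+1} = p_n + (h/6)·(k1 + 2k2 + 2k3 + k4).
t=0.000000, p=1.100000:
  k1 = f(0.000000, 1.100000) = -0.396000
  k2 = f(0.070000, 1.072280) = -0.356297
  k3 = f(0.070000, 1.075059) = -0.360208
  k4 = f(0.140000, 1.049571) = -0.324916
  p ← 1.100000 + (0.14/6)·(k1 + 2k2 + 2k3 + k4) = 1.049742
t=0.140000, p=1.049742:
  k1 = f(0.140000, 1.049742) = -0.325149
  k2 = f(0.210000, 1.026981) = -0.294724
  k3 = f(0.210000, 1.029111) = -0.297527
  k4 = f(0.280000, 1.008088) = -0.270256
  p ← 1.049742 + (0.14/6)·(k1 + 2k2 + 2k3 + k4) = 1.008210
p(0.28) ≈ 1.0082

1.0082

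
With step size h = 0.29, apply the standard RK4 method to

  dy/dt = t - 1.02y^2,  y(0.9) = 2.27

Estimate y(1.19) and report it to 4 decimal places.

RK4: k1 = f(t_n, y_n); k2 = f(t_n + h/2, y_n + (h/2)·k1); k3 = f(t_n + h/2, y_n + (h/2)·k2); k4 = f(t_n + h, y_n + h·k3); y_{n+1} = y_n + (h/6)·(k1 + 2k2 + 2k3 + k4).
t=0.900000, y=2.270000:
  k1 = f(0.900000, 2.270000) = -4.355958
  k2 = f(1.045000, 1.638386) = -1.692995
  k3 = f(1.045000, 2.024516) = -3.135637
  k4 = f(1.190000, 1.360665) = -0.698438
  y ← 2.270000 + (0.29/6)·(k1 + 2k2 + 2k3 + k4) = 1.558936
y(1.19) ≈ 1.5589

1.5589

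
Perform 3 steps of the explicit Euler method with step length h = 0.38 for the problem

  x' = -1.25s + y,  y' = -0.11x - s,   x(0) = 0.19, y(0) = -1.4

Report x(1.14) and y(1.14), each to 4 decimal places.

-2.0030, -1.7826

Euler on (x,y): x_{n+1} = x_n + h·x', y_{n+1} = y_n + h·y'.
0.000000: (0.190000, -1.400000); f=(-1.400000, -0.020900) → (-0.342000, -1.407942)
0.380000: (-0.342000, -1.407942); f=(-1.882942, -0.342380) → (-1.057518, -1.538046)
0.760000: (-1.057518, -1.538046); f=(-2.488046, -0.643673) → (-2.002976, -1.782642)
(x(1.14), y(1.14)) ≈ (-2.0030, -1.7826)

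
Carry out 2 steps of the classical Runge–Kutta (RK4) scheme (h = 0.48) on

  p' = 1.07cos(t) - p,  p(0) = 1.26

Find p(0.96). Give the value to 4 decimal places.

RK4: k1 = f(t_n, p_n); k2 = f(t_n + h/2, p_n + (h/2)·k1); k3 = f(t_n + h/2, p_n + (h/2)·k2); k4 = f(t_n + h, p_n + h·k3); p_{n+1} = p_n + (h/6)·(k1 + 2k2 + 2k3 + k4).
t=0.000000, p=1.260000:
  k1 = f(0.000000, 1.260000) = -0.190000
  k2 = f(0.240000, 1.214400) = -0.175068
  k3 = f(0.240000, 1.217984) = -0.178652
  k4 = f(0.480000, 1.174247) = -0.225162
  p ← 1.260000 + (0.48/6)·(k1 + 2k2 + 2k3 + k4) = 1.170192
t=0.480000, p=1.170192:
  k1 = f(0.480000, 1.170192) = -0.221107
  k2 = f(0.720000, 1.117126) = -0.312694
  k3 = f(0.720000, 1.095145) = -0.290713
  k4 = f(0.960000, 1.030649) = -0.416983
  p ← 1.170192 + (0.48/6)·(k1 + 2k2 + 2k3 + k4) = 1.022599
p(0.96) ≈ 1.0226

1.0226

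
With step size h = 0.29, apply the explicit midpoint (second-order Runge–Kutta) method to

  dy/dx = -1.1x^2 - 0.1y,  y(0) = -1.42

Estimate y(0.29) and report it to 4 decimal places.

Midpoint: k1 = f(x_n, y_n); k2 = f(x_n + h/2, y_n + (h/2)·k1); y_{n+1} = y_n + h·k2.
x=0.000000, y=-1.420000:
  k1 = f(0.000000, -1.420000) = 0.142000
  k2 = f(0.145000, -1.399410) = 0.116814
  y ← -1.420000 + 0.29·0.116814 = -1.386124
y(0.29) ≈ -1.3861

-1.3861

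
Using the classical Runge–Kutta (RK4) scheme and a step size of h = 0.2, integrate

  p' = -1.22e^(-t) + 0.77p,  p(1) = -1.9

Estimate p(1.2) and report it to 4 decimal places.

-2.3045

RK4: k1 = f(t_n, p_n); k2 = f(t_n + h/2, p_n + (h/2)·k1); k3 = f(t_n + h/2, p_n + (h/2)·k2); k4 = f(t_n + h, p_n + h·k3); p_{n+1} = p_n + (h/6)·(k1 + 2k2 + 2k3 + k4).
t=1.000000, p=-1.900000:
  k1 = f(1.000000, -1.900000) = -1.911813
  k2 = f(1.100000, -2.091181) = -2.016312
  k3 = f(1.100000, -2.101631) = -2.024359
  k4 = f(1.200000, -2.304872) = -2.142208
  p ← -1.900000 + (0.2/6)·(k1 + 2k2 + 2k3 + k4) = -2.304512
p(1.2) ≈ -2.3045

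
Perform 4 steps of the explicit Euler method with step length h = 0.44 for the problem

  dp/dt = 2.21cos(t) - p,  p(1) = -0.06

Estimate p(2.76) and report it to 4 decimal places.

-0.7018

Euler: p_{n+1} = p_n + h·f(t_n, p_n).
t=1.000000, p=-0.060000: f=1.254068 → p ← -0.060000 + 0.44·1.254068 = 0.491790
t=1.440000, p=0.491790: f=-0.203554 → p ← 0.491790 + 0.44·(-0.203554) = 0.402226
t=1.880000, p=0.402226: f=-1.074730 → p ← 0.402226 + 0.44·(-1.074730) = -0.070655
t=2.320000, p=-0.070655: f=-1.434479 → p ← -0.070655 + 0.44·(-1.434479) = -0.701825
p(2.76) ≈ -0.7018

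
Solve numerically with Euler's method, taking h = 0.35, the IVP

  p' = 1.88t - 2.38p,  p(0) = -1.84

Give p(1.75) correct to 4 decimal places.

Euler: p_{n+1} = p_n + h·f(t_n, p_n).
t=0.000000, p=-1.840000: f=4.379200 → p ← -1.840000 + 0.35·4.379200 = -0.307280
t=0.350000, p=-0.307280: f=1.389326 → p ← -0.307280 + 0.35·1.389326 = 0.178984
t=0.700000, p=0.178984: f=0.890018 → p ← 0.178984 + 0.35·0.890018 = 0.490490
t=1.050000, p=0.490490: f=0.806633 → p ← 0.490490 + 0.35·0.806633 = 0.772812
t=1.400000, p=0.772812: f=0.792708 → p ← 0.772812 + 0.35·0.792708 = 1.050260
p(1.75) ≈ 1.0503

1.0503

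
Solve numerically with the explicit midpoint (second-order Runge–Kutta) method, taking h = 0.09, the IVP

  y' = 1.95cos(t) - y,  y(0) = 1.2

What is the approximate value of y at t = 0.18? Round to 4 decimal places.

Midpoint: k1 = f(t_n, y_n); k2 = f(t_n + h/2, y_n + (h/2)·k1); y_{n+1} = y_n + h·k2.
t=0.000000, y=1.200000:
  k1 = f(0.000000, 1.200000) = 0.750000
  k2 = f(0.045000, 1.233750) = 0.714276
  y ← 1.200000 + 0.09·0.714276 = 1.264285
t=0.090000, y=1.264285:
  k1 = f(0.090000, 1.264285) = 0.677823
  k2 = f(0.135000, 1.294787) = 0.637471
  y ← 1.264285 + 0.09·0.637471 = 1.321657
y(0.18) ≈ 1.3217

1.3217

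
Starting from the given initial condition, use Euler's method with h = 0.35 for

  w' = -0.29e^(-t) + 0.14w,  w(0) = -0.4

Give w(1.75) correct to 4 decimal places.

-0.8313

Euler: w_{n+1} = w_n + h·f(t_n, w_n).
t=0.000000, w=-0.400000: f=-0.346000 → w ← -0.400000 + 0.35·(-0.346000) = -0.521100
t=0.350000, w=-0.521100: f=-0.277314 → w ← -0.521100 + 0.35·(-0.277314) = -0.618160
t=0.700000, w=-0.618160: f=-0.230552 → w ← -0.618160 + 0.35·(-0.230552) = -0.698853
t=1.050000, w=-0.698853: f=-0.199321 → w ← -0.698853 + 0.35·(-0.199321) = -0.768615
t=1.400000, w=-0.768615: f=-0.179119 → w ← -0.768615 + 0.35·(-0.179119) = -0.831307
w(1.75) ≈ -0.8313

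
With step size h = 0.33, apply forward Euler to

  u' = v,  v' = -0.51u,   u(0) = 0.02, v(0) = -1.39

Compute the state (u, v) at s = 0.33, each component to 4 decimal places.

-0.4387, -1.3934

Euler on (u,v): u_{n+1} = u_n + h·u', v_{n+1} = v_n + h·v'.
0.000000: (0.020000, -1.390000); f=(-1.390000, -0.010200) → (-0.438700, -1.393366)
(u(0.33), v(0.33)) ≈ (-0.4387, -1.3934)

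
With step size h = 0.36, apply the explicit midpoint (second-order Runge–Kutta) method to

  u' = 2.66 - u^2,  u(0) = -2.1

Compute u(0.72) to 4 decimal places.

-10.0856

Midpoint: k1 = f(x_n, u_n); k2 = f(x_n + h/2, u_n + (h/2)·k1); u_{n+1} = u_n + h·k2.
x=0.000000, u=-2.100000:
  k1 = f(0.000000, -2.100000) = -1.750000
  k2 = f(0.180000, -2.415000) = -3.172225
  u ← -2.100000 + 0.36·(-3.172225) = -3.242001
x=0.360000, u=-3.242001:
  k1 = f(0.360000, -3.242001) = -7.850570
  k2 = f(0.540000, -4.655104) = -19.009990
  u ← -3.242001 + 0.36·(-19.009990) = -10.085598
u(0.72) ≈ -10.0856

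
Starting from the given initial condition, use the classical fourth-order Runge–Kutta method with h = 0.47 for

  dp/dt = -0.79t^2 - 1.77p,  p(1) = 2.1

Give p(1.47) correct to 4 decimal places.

RK4: k1 = f(t_n, p_n); k2 = f(t_n + h/2, p_n + (h/2)·k1); k3 = f(t_n + h/2, p_n + (h/2)·k2); k4 = f(t_n + h, p_n + h·k3); p_{n+1} = p_n + (h/6)·(k1 + 2k2 + 2k3 + k4).
t=1.000000, p=2.100000:
  k1 = f(1.000000, 2.100000) = -4.507000
  k2 = f(1.235000, 1.040855) = -3.047241
  k3 = f(1.235000, 1.383898) = -3.654428
  k4 = f(1.470000, 0.382419) = -2.383993
  p ← 2.100000 + (0.47/6)·(k1 + 2k2 + 2k3 + k4) = 0.510277
p(1.47) ≈ 0.5103

0.5103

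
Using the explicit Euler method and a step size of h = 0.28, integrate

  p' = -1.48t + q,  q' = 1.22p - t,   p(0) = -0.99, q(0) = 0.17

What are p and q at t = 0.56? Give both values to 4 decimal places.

-1.1055, -0.5685

Euler on (p,q): p_{n+1} = p_n + h·p', q_{n+1} = q_n + h·q'.
0.000000: (-0.990000, 0.170000); f=(0.170000, -1.207800) → (-0.942400, -0.168184)
0.280000: (-0.942400, -0.168184); f=(-0.582584, -1.429728) → (-1.105524, -0.568508)
(p(0.56), q(0.56)) ≈ (-1.1055, -0.5685)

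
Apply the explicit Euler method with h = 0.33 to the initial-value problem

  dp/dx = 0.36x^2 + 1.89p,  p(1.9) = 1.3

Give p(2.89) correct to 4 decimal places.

Euler: p_{n+1} = p_n + h·f(x_n, p_n).
x=1.900000, p=1.300000: f=3.756600 → p ← 1.300000 + 0.33·3.756600 = 2.539678
x=2.230000, p=2.539678: f=6.590235 → p ← 2.539678 + 0.33·6.590235 = 4.714456
x=2.560000, p=4.714456: f=11.269617 → p ← 4.714456 + 0.33·11.269617 = 8.433429
p(2.89) ≈ 8.4334

8.4334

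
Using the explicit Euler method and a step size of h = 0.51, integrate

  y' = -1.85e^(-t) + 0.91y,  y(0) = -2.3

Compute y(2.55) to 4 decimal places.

Euler: y_{n+1} = y_n + h·f(t_n, y_n).
t=0.000000, y=-2.300000: f=-3.943000 → y ← -2.300000 + 0.51·(-3.943000) = -4.310930
t=0.510000, y=-4.310930: f=-5.033863 → y ← -4.310930 + 0.51·(-5.033863) = -6.878200
t=1.020000, y=-6.878200: f=-6.926263 → y ← -6.878200 + 0.51·(-6.926263) = -10.410594
t=1.530000, y=-10.410594: f=-9.874232 → y ← -10.410594 + 0.51·(-9.874232) = -15.446452
t=2.040000, y=-15.446452: f=-14.296825 → y ← -15.446452 + 0.51·(-14.296825) = -22.737833
y(2.55) ≈ -22.7378

-22.7378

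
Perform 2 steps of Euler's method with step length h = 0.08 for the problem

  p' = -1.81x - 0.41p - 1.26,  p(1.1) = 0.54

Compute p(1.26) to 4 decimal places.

Euler: p_{n+1} = p_n + h·f(x_n, p_n).
x=1.100000, p=0.540000: f=-3.472400 → p ← 0.540000 + 0.08·(-3.472400) = 0.262208
x=1.180000, p=0.262208: f=-3.503305 → p ← 0.262208 + 0.08·(-3.503305) = -0.018056
p(1.26) ≈ -0.0181

-0.0181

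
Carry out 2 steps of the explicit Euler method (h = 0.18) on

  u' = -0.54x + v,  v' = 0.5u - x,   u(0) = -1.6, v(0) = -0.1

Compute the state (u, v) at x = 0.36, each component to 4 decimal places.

Euler on (u,v): u_{n+1} = u_n + h·u', v_{n+1} = v_n + h·v'.
0.000000: (-1.600000, -0.100000); f=(-0.100000, -0.800000) → (-1.618000, -0.244000)
0.180000: (-1.618000, -0.244000); f=(-0.341200, -0.989000) → (-1.679416, -0.422020)
(u(0.36), v(0.36)) ≈ (-1.6794, -0.4220)

-1.6794, -0.4220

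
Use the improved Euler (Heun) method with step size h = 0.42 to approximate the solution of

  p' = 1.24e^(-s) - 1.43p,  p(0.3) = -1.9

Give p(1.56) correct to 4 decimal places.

Heun: k1 = f(s_n, p_n); k2 = f(s_n + h, p_n + h·k1); p_{n+1} = p_n + (h/2)·(k1 + k2).
s=0.300000, p=-1.900000:
  k1 = f(0.300000, -1.900000) = 3.635615
  k2 = f(0.720000, -0.373042) = 1.137023
  p ← -1.900000 + (0.42/2)·(3.635615 + 1.137023) = -0.897746
s=0.720000, p=-0.897746:
  k1 = f(0.720000, -0.897746) = 1.887350
  k2 = f(1.140000, -0.105059) = 0.546810
  p ← -0.897746 + (0.42/2)·(1.887350 + 0.546810) = -0.386573
s=1.140000, p=-0.386573:
  k1 = f(1.140000, -0.386573) = 0.949374
  k2 = f(1.560000, 0.012165) = 0.243173
  p ← -0.386573 + (0.42/2)·(0.949374 + 0.243173) = -0.136138
p(1.56) ≈ -0.1361

-0.1361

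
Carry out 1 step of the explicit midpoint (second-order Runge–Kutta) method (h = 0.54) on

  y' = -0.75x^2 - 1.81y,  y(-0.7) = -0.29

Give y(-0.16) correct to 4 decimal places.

-0.1230

Midpoint: k1 = f(x_n, y_n); k2 = f(x_n + h/2, y_n + (h/2)·k1); y_{n+1} = y_n + h·k2.
x=-0.700000, y=-0.290000:
  k1 = f(-0.700000, -0.290000) = 0.157400
  k2 = f(-0.430000, -0.247502) = 0.309304
  y ← -0.290000 + 0.54·0.309304 = -0.122976
y(-0.16) ≈ -0.1230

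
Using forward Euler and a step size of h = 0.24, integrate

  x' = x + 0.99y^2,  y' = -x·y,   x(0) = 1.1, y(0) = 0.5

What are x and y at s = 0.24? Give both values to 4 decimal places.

Euler on (x,y): x_{n+1} = x_n + h·x', y_{n+1} = y_n + h·y'.
0.000000: (1.100000, 0.500000); f=(1.347500, -0.550000) → (1.423400, 0.368000)
(x(0.24), y(0.24)) ≈ (1.4234, 0.3680)

1.4234, 0.3680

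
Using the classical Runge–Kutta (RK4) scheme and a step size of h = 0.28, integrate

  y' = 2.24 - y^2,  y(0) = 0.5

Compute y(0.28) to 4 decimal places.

0.9647

RK4: k1 = f(t_n, y_n); k2 = f(t_n + h/2, y_n + (h/2)·k1); k3 = f(t_n + h/2, y_n + (h/2)·k2); k4 = f(t_n + h, y_n + h·k3); y_{n+1} = y_n + (h/6)·(k1 + 2k2 + 2k3 + k4).
t=0.000000, y=0.500000:
  k1 = f(0.000000, 0.500000) = 1.990000
  k2 = f(0.140000, 0.778600) = 1.633782
  k3 = f(0.140000, 0.728729) = 1.708953
  k4 = f(0.280000, 0.978507) = 1.282524
  y ← 0.500000 + (0.28/6)·(k1 + 2k2 + 2k3 + k4) = 0.964706
y(0.28) ≈ 0.9647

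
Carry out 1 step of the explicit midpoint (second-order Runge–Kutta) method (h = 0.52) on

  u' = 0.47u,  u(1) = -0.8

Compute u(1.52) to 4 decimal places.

Midpoint: k1 = f(t_n, u_n); k2 = f(t_n + h/2, u_n + (h/2)·k1); u_{n+1} = u_n + h·k2.
t=1.000000, u=-0.800000:
  k1 = f(1.000000, -0.800000) = -0.376000
  k2 = f(1.260000, -0.897760) = -0.421947
  u ← -0.800000 + 0.52·(-0.421947) = -1.019413
u(1.52) ≈ -1.0194

-1.0194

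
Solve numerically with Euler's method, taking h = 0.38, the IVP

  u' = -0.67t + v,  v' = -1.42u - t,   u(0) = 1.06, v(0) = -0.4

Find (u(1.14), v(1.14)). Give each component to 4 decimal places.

-0.3620, -2.1336

Euler on (u,v): u_{n+1} = u_n + h·u', v_{n+1} = v_n + h·v'.
0.000000: (1.060000, -0.400000); f=(-0.400000, -1.505200) → (0.908000, -0.971976)
0.380000: (0.908000, -0.971976); f=(-1.226576, -1.669360) → (0.441901, -1.606333)
0.760000: (0.441901, -1.606333); f=(-2.115533, -1.387500) → (-0.362001, -2.133583)
(u(1.14), v(1.14)) ≈ (-0.3620, -2.1336)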